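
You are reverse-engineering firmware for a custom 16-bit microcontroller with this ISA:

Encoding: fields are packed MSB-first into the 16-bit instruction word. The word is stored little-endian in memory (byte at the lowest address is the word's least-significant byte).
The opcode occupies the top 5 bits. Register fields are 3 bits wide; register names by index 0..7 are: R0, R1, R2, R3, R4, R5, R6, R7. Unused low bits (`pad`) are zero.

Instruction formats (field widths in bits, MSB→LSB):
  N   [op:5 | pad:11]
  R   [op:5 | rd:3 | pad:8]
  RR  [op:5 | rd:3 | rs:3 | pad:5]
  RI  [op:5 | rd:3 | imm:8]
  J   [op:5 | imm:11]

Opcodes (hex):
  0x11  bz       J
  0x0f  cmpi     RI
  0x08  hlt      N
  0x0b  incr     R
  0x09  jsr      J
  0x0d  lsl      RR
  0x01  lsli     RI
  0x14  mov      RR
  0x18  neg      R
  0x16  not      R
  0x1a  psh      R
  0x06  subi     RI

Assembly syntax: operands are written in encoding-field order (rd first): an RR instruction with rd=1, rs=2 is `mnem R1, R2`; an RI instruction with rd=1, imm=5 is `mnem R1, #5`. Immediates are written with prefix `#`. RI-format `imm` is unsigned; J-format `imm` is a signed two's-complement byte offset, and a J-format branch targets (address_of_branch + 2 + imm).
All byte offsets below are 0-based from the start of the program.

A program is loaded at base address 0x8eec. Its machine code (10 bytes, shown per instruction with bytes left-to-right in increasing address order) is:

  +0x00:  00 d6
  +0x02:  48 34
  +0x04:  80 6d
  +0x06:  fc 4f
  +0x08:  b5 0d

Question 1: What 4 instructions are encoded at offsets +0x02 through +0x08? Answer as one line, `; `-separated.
+0x02: 48 34 ⇒ word 0x3448 (little)
  op=0x3448>>11=0x6 ⇒ subi (RI)
  rd: (w>>8)&0x7=0x4 → R4
  imm: (w>>0)&0xff=0x48 → #72
+0x04: 80 6d ⇒ word 0x6d80 (little)
  op=0x6d80>>11=0xd ⇒ lsl (RR)
  rd: (w>>8)&0x7=0x5 → R5
  rs: (w>>5)&0x7=0x4 → R4
+0x06: fc 4f ⇒ word 0x4ffc (little)
  op=0x4ffc>>11=0x9 ⇒ jsr (J)
  imm: (w>>0)&0x7ff=0x7fc (s11→-4) → #-4
+0x08: b5 0d ⇒ word 0x0db5 (little)
  op=0x0db5>>11=0x1 ⇒ lsli (RI)
  rd: (w>>8)&0x7=0x5 → R5
  imm: (w>>0)&0xff=0xb5 → #181

subi R4, #72; lsl R5, R4; jsr #-4; lsli R5, #181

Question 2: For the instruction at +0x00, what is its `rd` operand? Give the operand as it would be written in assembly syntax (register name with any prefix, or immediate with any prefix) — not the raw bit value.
R6

[00] 00 d6 → 0xd600
  op=0xd600>>11=0x1a ⇒ psh (R)
  rd@[10:8]=0x6 ⇒ R6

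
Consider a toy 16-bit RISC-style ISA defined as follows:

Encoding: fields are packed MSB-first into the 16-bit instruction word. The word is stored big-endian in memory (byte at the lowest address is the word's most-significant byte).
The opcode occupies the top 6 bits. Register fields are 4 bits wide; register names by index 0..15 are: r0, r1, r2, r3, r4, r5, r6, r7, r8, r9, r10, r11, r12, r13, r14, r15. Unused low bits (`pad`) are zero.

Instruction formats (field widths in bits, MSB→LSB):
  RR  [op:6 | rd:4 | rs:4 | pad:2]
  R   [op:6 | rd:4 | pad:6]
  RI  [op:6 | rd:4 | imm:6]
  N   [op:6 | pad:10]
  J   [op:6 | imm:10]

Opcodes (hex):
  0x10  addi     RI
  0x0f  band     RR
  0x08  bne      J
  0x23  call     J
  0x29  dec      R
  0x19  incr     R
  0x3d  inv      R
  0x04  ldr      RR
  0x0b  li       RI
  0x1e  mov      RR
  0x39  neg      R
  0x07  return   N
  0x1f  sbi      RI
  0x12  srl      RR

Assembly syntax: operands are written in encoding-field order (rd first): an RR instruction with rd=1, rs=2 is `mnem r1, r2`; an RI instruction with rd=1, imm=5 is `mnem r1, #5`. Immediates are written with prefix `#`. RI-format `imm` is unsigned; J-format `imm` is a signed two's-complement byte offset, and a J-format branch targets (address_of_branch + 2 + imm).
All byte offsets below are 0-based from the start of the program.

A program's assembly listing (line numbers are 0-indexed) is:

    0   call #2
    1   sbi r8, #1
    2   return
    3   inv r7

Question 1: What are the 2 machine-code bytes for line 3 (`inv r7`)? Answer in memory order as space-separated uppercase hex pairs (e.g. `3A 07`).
3. inv fields op=0x3d:6|rd=7:4|pad=0:6 → word f5c0h → f5 c0

F5 C0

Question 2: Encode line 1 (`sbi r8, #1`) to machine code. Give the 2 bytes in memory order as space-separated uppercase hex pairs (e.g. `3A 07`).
7E 01

line 1 (sbi): pack op=0x1f:6|rd=8:4|imm=1:6 = 0x7e01; big→ 7e 01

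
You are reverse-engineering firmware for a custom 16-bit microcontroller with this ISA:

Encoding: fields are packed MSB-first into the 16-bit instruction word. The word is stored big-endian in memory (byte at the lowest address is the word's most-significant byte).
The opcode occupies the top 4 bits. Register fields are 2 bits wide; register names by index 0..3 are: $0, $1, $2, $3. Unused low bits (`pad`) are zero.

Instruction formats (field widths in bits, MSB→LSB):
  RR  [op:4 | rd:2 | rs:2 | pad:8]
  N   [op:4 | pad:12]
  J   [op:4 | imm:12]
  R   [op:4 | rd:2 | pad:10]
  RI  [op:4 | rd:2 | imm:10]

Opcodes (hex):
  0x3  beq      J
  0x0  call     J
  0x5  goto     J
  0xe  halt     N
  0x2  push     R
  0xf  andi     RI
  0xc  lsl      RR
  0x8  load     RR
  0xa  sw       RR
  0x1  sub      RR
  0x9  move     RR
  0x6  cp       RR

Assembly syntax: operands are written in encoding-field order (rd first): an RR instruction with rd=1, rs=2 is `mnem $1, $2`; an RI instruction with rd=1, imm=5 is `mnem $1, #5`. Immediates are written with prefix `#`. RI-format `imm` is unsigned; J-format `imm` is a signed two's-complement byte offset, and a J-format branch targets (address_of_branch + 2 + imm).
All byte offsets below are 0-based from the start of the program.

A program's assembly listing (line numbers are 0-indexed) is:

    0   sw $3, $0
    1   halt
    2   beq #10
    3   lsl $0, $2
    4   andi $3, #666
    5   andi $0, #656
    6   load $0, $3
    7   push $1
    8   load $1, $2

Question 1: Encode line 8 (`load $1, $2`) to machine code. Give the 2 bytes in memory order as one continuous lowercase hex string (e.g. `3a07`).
8600

8. load fields op=0x8:4|rd=1:2|rs=2:2|pad=0:8 → word 8600h → 86 00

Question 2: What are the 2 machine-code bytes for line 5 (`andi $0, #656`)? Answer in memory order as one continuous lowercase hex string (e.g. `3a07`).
line 5 (andi): pack op=0xf:4|rd=0:2|imm=656:10 = 0xf290; big→ f2 90

f290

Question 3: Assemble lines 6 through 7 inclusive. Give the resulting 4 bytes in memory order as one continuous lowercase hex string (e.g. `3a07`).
83002400

line 6 (load): pack op=0x8:4|rd=0:2|rs=3:2|pad=0:8 = 0x8300; big→ 83 00
line 7 (push): pack op=0x2:4|rd=1:2|pad=0:10 = 0x2400; big→ 24 00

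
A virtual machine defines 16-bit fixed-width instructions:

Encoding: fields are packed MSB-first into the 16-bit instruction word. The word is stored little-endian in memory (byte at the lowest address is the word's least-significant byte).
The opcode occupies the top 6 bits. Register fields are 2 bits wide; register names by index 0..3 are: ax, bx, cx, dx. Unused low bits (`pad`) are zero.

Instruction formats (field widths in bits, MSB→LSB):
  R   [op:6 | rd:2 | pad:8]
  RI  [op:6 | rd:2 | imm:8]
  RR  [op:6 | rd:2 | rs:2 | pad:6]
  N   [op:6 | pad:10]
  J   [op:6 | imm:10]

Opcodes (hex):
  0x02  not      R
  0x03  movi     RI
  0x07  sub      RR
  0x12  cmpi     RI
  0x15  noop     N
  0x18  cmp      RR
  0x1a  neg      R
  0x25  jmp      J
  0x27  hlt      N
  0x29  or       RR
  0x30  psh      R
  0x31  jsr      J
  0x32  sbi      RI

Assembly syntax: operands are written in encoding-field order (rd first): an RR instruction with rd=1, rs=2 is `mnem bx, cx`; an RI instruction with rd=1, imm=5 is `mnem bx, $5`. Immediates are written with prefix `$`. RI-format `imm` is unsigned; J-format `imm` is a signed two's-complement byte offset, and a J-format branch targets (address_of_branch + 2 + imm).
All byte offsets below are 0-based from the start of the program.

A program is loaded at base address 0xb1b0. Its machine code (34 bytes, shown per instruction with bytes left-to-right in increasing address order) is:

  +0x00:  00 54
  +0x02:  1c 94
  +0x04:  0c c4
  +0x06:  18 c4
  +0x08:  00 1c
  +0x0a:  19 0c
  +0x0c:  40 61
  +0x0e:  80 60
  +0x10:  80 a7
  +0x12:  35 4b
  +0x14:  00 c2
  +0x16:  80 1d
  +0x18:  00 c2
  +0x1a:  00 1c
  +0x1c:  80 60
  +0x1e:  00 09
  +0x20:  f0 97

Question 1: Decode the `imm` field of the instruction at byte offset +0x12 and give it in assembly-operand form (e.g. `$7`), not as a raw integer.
$53

[12] 35 4b → 0x4b35
  op=0x4b35>>10=0x12 ⇒ cmpi (RI)
  rd@[9:8]=0x3 ⇒ dx
  imm@[7:0]=0x35 ⇒ $53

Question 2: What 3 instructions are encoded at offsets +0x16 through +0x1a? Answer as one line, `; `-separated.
@+16  little-endian(80 1d) = 0x1d80
  top 6b → 0x7 → sub [RR]
  [9:8] rd=1 = bx
  [7:6] rs=2 = cx
@+18  little-endian(00 c2) = 0xc200
  top 6b → 0x30 → psh [R]
  [9:8] rd=2 = cx
@+1a  little-endian(00 1c) = 0x1c00
  top 6b → 0x7 → sub [RR]
  [9:8] rd=0 = ax
  [7:6] rs=0 = ax

sub bx, cx; psh cx; sub ax, ax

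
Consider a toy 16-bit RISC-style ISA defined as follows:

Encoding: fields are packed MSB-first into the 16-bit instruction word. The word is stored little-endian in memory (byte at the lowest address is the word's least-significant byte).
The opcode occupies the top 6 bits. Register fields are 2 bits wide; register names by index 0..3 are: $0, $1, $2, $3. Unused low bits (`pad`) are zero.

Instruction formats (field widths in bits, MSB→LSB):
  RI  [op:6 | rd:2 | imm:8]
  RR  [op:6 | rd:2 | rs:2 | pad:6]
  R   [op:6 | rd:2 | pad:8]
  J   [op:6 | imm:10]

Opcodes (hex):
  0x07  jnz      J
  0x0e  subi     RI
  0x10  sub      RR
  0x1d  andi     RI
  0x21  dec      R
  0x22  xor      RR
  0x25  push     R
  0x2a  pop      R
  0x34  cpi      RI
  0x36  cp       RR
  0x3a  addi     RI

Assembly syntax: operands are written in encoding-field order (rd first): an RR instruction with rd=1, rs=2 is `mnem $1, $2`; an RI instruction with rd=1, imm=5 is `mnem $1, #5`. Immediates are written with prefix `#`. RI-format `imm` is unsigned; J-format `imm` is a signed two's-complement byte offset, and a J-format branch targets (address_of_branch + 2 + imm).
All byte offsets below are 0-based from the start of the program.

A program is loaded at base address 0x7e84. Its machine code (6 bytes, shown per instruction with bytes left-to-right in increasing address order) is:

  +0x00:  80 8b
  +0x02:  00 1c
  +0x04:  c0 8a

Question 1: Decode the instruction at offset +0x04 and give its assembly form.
xor $2, $3

[04] c0 8a → 0x8ac0
  top 6b → 0x22 → xor [RR]
  [9:8] rd=2 = $2
  [7:6] rs=3 = $3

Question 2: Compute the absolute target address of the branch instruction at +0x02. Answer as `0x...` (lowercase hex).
0x7e88

@+02  little-endian(00 1c) = 0x1c00
  opcode bits[15:10]=0x7: jnz/J
  imm@[9:0]=0x0 ⇒ #0
  target = base 0x7e84 + off 0x02 + 2 + imm 0 = 0x7e88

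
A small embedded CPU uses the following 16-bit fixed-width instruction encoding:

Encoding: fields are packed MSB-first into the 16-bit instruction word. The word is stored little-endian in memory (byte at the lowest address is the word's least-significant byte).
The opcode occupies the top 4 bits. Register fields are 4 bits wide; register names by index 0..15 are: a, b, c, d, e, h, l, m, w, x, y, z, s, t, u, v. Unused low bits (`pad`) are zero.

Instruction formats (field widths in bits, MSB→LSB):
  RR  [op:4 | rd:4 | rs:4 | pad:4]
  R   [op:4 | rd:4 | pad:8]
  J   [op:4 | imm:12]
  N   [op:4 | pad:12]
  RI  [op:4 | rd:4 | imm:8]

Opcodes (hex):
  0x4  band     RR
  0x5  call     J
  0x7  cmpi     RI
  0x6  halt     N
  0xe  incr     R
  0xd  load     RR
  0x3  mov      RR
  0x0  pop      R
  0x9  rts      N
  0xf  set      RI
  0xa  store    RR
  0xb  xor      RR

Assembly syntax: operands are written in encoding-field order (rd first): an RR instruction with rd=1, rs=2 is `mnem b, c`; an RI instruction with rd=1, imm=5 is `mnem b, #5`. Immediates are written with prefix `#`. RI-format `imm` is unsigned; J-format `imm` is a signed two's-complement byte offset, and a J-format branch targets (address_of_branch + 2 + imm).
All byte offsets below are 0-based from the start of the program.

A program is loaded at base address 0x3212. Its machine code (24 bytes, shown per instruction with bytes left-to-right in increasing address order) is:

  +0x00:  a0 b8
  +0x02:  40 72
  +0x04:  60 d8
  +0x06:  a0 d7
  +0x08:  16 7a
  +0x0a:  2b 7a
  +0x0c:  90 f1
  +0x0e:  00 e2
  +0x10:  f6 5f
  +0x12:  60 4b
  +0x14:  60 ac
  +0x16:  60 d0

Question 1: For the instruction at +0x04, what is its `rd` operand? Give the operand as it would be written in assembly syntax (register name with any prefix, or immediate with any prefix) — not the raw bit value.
w

@+04  little-endian(60 d8) = 0xd860
  top 4b → 0xd → load [RR]
  [11:8] rd=8 = w
  [7:4] rs=6 = l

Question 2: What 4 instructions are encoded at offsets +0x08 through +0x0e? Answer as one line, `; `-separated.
+0x08: 16 7a ⇒ word 0x7a16 (little)
  opcode bits[15:12]=0x7: cmpi/RI
  [11:8] rd=10 = y
  [7:0] imm=22 = #22
+0x0a: 2b 7a ⇒ word 0x7a2b (little)
  opcode bits[15:12]=0x7: cmpi/RI
  [11:8] rd=10 = y
  [7:0] imm=43 = #43
+0x0c: 90 f1 ⇒ word 0xf190 (little)
  opcode bits[15:12]=0xf: set/RI
  [11:8] rd=1 = b
  [7:0] imm=144 = #144
+0x0e: 00 e2 ⇒ word 0xe200 (little)
  opcode bits[15:12]=0xe: incr/R
  [11:8] rd=2 = c

cmpi y, #22; cmpi y, #43; set b, #144; incr c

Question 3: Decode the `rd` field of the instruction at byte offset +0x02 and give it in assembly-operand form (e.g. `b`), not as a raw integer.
off 0x02: read 40 72 as little → 0x7240
  opcode bits[15:12]=0x7: cmpi/RI
  rd: (w>>8)&0xf=0x2 → c
  imm: (w>>0)&0xff=0x40 → #64

c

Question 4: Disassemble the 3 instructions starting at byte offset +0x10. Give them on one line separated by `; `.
+0x10: f6 5f ⇒ word 0x5ff6 (little)
  op=0x5ff6>>12=0x5 ⇒ call (J)
  [11:0] imm=4086 (s12→-10) = #-10
+0x12: 60 4b ⇒ word 0x4b60 (little)
  op=0x4b60>>12=0x4 ⇒ band (RR)
  [11:8] rd=11 = z
  [7:4] rs=6 = l
+0x14: 60 ac ⇒ word 0xac60 (little)
  op=0xac60>>12=0xa ⇒ store (RR)
  [11:8] rd=12 = s
  [7:4] rs=6 = l

call #-10; band z, l; store s, l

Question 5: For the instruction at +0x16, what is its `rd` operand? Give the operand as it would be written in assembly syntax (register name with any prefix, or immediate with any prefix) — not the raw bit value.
a

+0x16: 60 d0 ⇒ word 0xd060 (little)
  op=0xd060>>12=0xd ⇒ load (RR)
  rd: (w>>8)&0xf=0x0 → a
  rs: (w>>4)&0xf=0x6 → l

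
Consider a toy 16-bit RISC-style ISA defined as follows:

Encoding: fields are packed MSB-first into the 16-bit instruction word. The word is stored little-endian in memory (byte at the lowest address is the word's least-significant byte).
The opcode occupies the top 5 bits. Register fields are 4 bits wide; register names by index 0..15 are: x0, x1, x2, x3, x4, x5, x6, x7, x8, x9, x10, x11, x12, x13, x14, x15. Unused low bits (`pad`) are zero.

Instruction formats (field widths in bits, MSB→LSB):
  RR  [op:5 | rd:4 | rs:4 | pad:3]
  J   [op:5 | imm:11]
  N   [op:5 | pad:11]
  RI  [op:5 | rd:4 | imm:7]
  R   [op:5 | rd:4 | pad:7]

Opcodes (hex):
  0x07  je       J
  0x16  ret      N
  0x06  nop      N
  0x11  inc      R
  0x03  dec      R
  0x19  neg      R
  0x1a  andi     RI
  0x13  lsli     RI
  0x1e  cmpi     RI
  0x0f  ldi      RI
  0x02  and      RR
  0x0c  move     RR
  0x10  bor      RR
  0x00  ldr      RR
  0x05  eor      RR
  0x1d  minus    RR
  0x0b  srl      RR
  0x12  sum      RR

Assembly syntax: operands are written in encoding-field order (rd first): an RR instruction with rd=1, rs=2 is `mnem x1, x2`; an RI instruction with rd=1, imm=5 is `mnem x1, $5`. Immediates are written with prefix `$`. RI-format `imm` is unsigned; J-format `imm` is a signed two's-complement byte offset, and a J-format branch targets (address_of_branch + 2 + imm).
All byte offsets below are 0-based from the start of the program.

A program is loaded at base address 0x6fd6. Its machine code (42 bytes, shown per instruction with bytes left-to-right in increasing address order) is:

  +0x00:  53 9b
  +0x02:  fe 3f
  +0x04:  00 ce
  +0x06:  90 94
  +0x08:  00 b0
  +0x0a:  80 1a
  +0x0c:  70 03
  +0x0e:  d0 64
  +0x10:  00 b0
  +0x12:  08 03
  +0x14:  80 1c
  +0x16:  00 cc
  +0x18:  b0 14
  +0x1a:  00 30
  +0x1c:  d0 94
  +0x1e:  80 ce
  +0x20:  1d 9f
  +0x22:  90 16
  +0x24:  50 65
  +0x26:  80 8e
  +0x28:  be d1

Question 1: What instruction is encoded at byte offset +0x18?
and x9, x6

[18] b0 14 → 0x14b0
  op=0x14b0>>11=0x2 ⇒ and (RR)
  rd@[10:7]=0x9 ⇒ x9
  rs@[6:3]=0x6 ⇒ x6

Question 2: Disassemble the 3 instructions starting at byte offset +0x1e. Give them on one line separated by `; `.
neg x13; lsli x14, $29; and x13, x2

+0x1e: 80 ce ⇒ word 0xce80 (little)
  op=0xce80>>11=0x19 ⇒ neg (R)
  rd@[10:7]=0xd ⇒ x13
+0x20: 1d 9f ⇒ word 0x9f1d (little)
  op=0x9f1d>>11=0x13 ⇒ lsli (RI)
  rd@[10:7]=0xe ⇒ x14
  imm@[6:0]=0x1d ⇒ $29
+0x22: 90 16 ⇒ word 0x1690 (little)
  op=0x1690>>11=0x2 ⇒ and (RR)
  rd@[10:7]=0xd ⇒ x13
  rs@[6:3]=0x2 ⇒ x2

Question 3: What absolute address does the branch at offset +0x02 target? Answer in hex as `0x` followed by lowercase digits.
+0x02: fe 3f ⇒ word 0x3ffe (little)
  top 5b → 0x7 → je [J]
  [10:0] imm=2046 (s11→-2) = $-2
  target = base 0x6fd6 + off 0x02 + 2 + imm -2 = 0x6fd8

0x6fd8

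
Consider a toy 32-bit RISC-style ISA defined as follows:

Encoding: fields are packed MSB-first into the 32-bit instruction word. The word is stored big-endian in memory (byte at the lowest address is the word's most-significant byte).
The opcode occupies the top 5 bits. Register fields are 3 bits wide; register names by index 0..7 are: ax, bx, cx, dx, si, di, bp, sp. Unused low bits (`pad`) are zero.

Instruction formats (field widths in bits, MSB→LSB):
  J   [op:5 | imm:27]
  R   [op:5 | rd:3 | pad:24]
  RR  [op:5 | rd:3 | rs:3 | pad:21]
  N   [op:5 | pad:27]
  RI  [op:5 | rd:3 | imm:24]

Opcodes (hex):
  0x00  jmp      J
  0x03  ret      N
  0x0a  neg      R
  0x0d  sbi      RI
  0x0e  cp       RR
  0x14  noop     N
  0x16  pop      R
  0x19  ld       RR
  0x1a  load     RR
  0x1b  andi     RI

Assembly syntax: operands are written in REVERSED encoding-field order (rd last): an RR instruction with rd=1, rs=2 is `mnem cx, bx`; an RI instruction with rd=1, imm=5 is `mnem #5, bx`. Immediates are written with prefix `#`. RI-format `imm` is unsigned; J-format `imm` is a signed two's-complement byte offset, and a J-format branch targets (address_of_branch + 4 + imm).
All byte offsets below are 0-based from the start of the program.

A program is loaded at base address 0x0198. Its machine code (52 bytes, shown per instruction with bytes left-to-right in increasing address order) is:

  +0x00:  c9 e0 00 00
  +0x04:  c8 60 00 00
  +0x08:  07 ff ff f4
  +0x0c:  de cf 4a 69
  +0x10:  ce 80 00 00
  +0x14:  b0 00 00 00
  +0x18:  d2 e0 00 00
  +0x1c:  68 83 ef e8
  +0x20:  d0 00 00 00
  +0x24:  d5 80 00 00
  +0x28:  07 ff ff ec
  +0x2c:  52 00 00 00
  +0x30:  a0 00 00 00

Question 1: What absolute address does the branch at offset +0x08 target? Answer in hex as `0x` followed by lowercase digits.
0x0198

@+08  big-endian(07 ff ff f4) = 0x07fffff4
  op=0x07fffff4>>27=0x0 ⇒ jmp (J)
  [26:0] imm=134217716 (s27→-12) = #-12
  target = base 0x0198 + off 0x08 + 4 + imm -12 = 0x0198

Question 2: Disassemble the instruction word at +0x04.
ld dx, ax

@+04  big-endian(c8 60 00 00) = 0xc8600000
  top 5b → 0x19 → ld [RR]
  [26:24] rd=0 = ax
  [23:21] rs=3 = dx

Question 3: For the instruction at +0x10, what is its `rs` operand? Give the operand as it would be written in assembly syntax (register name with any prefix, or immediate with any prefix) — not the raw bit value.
si

off 0x10: read ce 80 00 00 as big → 0xce800000
  top 5b → 0x19 → ld [RR]
  rd@[26:24]=0x6 ⇒ bp
  rs@[23:21]=0x4 ⇒ si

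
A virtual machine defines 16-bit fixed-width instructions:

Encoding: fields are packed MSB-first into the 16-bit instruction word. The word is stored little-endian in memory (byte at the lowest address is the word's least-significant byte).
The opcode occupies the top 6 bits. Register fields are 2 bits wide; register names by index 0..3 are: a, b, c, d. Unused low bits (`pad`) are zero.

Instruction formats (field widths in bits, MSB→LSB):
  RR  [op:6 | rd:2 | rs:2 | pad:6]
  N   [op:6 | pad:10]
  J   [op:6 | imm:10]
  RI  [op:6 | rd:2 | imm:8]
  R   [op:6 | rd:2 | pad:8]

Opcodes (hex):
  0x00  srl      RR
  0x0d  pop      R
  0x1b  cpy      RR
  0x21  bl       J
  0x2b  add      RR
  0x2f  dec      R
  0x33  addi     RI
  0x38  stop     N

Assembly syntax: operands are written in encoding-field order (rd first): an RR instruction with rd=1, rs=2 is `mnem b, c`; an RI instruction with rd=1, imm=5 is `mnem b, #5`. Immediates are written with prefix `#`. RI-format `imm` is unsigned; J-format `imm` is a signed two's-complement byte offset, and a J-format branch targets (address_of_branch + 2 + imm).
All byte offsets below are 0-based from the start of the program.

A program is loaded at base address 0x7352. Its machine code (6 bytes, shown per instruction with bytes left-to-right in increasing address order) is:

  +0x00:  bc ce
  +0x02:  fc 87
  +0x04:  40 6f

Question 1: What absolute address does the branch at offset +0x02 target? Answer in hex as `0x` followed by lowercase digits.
[02] fc 87 → 0x87fc
  top 6b → 0x21 → bl [J]
  [9:0] imm=1020 (s10→-4) = #-4
  target = base 0x7352 + off 0x02 + 2 + imm -4 = 0x7352

0x7352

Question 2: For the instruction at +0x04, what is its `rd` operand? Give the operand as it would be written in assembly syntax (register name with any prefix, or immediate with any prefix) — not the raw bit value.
d

off 0x04: read 40 6f as little → 0x6f40
  opcode bits[15:10]=0x1b: cpy/RR
  rd@[9:8]=0x3 ⇒ d
  rs@[7:6]=0x1 ⇒ b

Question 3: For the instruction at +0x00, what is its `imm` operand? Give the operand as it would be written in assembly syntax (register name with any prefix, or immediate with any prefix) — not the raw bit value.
#188

off 0x00: read bc ce as little → 0xcebc
  opcode bits[15:10]=0x33: addi/RI
  rd@[9:8]=0x2 ⇒ c
  imm@[7:0]=0xbc ⇒ #188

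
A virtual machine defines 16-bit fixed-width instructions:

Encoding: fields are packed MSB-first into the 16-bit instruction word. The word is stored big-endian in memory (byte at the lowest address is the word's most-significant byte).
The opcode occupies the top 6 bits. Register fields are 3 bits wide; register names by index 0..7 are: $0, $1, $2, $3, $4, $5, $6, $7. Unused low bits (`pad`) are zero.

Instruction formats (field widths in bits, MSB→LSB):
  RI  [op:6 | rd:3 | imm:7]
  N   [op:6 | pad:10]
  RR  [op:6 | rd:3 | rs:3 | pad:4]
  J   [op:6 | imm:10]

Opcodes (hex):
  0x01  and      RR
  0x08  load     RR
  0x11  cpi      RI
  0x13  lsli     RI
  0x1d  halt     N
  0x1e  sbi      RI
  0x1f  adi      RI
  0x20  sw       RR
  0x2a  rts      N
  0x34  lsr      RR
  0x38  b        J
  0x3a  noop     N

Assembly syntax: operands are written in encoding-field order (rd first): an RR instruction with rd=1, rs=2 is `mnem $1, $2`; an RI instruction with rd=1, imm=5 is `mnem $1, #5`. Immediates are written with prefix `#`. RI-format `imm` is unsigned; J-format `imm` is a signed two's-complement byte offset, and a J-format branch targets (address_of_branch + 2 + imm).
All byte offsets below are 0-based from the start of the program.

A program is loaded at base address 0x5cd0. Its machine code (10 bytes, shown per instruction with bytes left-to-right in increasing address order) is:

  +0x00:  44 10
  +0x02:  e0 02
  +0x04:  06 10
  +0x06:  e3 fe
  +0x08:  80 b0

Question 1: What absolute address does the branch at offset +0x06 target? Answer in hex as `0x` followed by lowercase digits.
0x5cd6

+0x06: e3 fe ⇒ word 0xe3fe (big)
  opcode bits[15:10]=0x38: b/J
  [9:0] imm=1022 (s10→-2) = #-2
  target = base 0x5cd0 + off 0x06 + 2 + imm -2 = 0x5cd6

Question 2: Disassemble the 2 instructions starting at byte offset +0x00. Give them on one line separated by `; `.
+0x00: 44 10 ⇒ word 0x4410 (big)
  opcode bits[15:10]=0x11: cpi/RI
  rd: (w>>7)&0x7=0x0 → $0
  imm: (w>>0)&0x7f=0x10 → #16
+0x02: e0 02 ⇒ word 0xe002 (big)
  opcode bits[15:10]=0x38: b/J
  imm: (w>>0)&0x3ff=0x2 → #2

cpi $0, #16; b #2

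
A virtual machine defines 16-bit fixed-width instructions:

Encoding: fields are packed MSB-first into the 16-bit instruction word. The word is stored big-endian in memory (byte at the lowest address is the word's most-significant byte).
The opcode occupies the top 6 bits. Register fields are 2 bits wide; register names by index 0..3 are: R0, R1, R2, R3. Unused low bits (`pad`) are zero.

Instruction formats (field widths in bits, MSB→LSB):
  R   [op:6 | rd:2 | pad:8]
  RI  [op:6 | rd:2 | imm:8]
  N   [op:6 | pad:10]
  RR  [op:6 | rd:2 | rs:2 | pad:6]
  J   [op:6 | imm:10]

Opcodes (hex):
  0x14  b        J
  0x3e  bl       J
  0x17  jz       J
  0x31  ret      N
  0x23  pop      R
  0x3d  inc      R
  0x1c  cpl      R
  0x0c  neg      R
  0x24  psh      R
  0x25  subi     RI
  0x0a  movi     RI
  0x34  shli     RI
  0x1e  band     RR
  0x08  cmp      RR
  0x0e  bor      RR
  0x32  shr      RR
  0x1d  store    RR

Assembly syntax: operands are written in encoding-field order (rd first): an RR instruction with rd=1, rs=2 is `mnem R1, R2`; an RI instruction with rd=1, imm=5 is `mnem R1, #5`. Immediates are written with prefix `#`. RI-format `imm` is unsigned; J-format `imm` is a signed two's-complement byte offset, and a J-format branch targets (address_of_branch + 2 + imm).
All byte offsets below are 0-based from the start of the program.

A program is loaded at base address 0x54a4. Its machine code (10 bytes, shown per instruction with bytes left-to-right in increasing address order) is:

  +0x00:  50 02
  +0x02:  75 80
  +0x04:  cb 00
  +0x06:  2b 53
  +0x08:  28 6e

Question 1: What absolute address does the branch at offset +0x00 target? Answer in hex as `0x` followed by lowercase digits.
0x54a8

+0x00: 50 02 ⇒ word 0x5002 (big)
  op=0x5002>>10=0x14 ⇒ b (J)
  imm@[9:0]=0x2 ⇒ #2
  target = base 0x54a4 + off 0x00 + 2 + imm 2 = 0x54a8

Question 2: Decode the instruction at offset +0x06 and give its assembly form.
off 0x06: read 2b 53 as big → 0x2b53
  top 6b → 0xa → movi [RI]
  rd: (w>>8)&0x3=0x3 → R3
  imm: (w>>0)&0xff=0x53 → #83

movi R3, #83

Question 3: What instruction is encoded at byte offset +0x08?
movi R0, #110

+0x08: 28 6e ⇒ word 0x286e (big)
  op=0x286e>>10=0xa ⇒ movi (RI)
  [9:8] rd=0 = R0
  [7:0] imm=110 = #110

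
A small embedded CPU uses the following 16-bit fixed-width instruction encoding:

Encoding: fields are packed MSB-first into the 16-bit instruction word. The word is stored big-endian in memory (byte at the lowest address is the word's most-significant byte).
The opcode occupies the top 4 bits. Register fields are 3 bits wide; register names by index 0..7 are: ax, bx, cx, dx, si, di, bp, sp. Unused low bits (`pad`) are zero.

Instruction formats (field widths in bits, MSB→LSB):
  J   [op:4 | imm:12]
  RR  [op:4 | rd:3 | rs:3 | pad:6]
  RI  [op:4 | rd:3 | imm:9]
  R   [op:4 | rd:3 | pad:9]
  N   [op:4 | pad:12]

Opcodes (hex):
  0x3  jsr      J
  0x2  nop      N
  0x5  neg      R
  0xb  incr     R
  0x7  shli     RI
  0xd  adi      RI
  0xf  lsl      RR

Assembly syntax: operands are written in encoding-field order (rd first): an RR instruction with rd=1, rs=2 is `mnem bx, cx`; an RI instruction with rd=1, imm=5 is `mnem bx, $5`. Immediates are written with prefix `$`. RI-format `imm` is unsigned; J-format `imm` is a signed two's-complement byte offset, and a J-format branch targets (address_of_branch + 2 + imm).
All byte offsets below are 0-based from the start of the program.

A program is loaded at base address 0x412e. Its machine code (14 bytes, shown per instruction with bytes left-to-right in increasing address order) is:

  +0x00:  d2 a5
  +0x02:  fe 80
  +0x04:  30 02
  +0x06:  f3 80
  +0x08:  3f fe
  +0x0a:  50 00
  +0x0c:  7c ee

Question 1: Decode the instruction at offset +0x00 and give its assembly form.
off 0x00: read d2 a5 as big → 0xd2a5
  top 4b → 0xd → adi [RI]
  rd: (w>>9)&0x7=0x1 → bx
  imm: (w>>0)&0x1ff=0xa5 → $165

adi bx, $165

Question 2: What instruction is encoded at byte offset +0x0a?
[0a] 50 00 → 0x5000
  opcode bits[15:12]=0x5: neg/R
  rd: (w>>9)&0x7=0x0 → ax

neg ax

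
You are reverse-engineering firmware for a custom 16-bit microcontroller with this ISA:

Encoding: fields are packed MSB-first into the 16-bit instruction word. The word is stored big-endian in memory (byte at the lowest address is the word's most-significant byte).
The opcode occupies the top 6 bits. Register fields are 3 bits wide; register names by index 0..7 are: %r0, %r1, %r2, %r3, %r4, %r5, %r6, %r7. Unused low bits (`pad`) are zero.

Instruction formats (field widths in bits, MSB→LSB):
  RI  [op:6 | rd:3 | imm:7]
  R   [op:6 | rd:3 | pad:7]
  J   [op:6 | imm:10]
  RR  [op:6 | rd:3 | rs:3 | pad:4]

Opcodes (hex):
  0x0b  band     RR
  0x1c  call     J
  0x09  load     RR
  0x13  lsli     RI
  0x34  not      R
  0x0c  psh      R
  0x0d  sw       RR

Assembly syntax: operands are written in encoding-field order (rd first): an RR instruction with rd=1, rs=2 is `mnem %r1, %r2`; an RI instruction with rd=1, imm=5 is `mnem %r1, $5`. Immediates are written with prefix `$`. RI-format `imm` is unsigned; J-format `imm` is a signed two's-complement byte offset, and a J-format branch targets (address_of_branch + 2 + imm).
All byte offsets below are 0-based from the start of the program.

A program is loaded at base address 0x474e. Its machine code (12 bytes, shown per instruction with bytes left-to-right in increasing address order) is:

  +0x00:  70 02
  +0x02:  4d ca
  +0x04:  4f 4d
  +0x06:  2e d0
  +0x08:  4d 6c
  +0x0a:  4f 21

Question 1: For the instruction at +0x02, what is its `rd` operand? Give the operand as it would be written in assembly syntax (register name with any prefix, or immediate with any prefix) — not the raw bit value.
%r3

off 0x02: read 4d ca as big → 0x4dca
  top 6b → 0x13 → lsli [RI]
  rd@[9:7]=0x3 ⇒ %r3
  imm@[6:0]=0x4a ⇒ $74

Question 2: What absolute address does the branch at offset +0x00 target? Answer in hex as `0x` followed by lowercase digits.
0x4752

+0x00: 70 02 ⇒ word 0x7002 (big)
  top 6b → 0x1c → call [J]
  imm@[9:0]=0x2 ⇒ $2
  target = base 0x474e + off 0x00 + 2 + imm 2 = 0x4752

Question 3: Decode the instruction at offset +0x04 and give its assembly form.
lsli %r6, $77

@+04  big-endian(4f 4d) = 0x4f4d
  opcode bits[15:10]=0x13: lsli/RI
  [9:7] rd=6 = %r6
  [6:0] imm=77 = $77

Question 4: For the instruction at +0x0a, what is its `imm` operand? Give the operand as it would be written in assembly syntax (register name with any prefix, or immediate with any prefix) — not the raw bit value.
$33

off 0x0a: read 4f 21 as big → 0x4f21
  opcode bits[15:10]=0x13: lsli/RI
  rd@[9:7]=0x6 ⇒ %r6
  imm@[6:0]=0x21 ⇒ $33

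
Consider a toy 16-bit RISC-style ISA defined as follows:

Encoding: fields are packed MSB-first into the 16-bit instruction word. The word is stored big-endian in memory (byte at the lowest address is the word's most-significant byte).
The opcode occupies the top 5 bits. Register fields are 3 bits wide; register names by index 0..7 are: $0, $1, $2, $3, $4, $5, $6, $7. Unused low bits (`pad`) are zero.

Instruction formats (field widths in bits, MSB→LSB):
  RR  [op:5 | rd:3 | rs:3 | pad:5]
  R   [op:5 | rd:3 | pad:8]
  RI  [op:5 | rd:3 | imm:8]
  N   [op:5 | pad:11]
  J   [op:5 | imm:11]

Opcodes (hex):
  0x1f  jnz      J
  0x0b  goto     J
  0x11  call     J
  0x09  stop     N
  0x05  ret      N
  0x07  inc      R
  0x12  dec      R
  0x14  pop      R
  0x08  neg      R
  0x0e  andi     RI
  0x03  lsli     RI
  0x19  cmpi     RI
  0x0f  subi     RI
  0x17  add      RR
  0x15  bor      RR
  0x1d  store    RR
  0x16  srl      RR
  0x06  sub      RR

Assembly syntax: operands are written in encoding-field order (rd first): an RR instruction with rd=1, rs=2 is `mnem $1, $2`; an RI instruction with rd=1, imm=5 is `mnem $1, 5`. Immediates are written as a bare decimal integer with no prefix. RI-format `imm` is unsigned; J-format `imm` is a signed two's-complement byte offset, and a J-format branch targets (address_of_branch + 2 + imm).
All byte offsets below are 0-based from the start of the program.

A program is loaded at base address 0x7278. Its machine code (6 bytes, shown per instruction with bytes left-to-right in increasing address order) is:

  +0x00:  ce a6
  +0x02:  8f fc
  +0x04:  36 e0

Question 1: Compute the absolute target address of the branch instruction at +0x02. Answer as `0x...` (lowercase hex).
0x7278

[02] 8f fc → 0x8ffc
  opcode bits[15:11]=0x11: call/J
  [10:0] imm=2044 (s11→-4) = -4
  target = base 0x7278 + off 0x02 + 2 + imm -4 = 0x7278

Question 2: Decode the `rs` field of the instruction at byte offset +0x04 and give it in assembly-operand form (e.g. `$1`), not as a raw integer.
off 0x04: read 36 e0 as big → 0x36e0
  top 5b → 0x6 → sub [RR]
  rd: (w>>8)&0x7=0x6 → $6
  rs: (w>>5)&0x7=0x7 → $7

$7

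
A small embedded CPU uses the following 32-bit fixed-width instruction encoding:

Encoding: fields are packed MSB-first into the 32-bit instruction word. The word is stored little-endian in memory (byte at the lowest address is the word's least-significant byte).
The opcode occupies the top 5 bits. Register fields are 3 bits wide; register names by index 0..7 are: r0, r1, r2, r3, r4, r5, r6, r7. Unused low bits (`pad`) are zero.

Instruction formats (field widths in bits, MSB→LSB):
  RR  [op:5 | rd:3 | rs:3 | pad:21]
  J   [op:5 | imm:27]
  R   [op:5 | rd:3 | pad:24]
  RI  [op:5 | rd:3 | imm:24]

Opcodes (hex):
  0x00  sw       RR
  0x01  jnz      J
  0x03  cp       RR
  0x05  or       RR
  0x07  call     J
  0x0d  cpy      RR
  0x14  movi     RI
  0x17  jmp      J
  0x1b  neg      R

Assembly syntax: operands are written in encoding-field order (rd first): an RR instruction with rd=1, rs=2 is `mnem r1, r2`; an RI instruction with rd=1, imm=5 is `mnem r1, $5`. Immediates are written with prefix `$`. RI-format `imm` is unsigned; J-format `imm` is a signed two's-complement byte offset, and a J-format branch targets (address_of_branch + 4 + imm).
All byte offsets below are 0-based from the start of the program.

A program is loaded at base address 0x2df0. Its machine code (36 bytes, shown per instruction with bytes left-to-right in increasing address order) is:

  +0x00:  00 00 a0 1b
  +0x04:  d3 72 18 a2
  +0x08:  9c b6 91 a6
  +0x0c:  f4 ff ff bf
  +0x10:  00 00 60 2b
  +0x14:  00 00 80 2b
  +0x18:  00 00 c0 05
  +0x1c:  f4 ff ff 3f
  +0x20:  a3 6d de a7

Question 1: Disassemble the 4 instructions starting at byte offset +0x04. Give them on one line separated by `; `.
movi r2, $1602259; movi r6, $9549468; jmp $-12; or r3, r3

off 0x04: read d3 72 18 a2 as little → 0xa21872d3
  opcode bits[31:27]=0x14: movi/RI
  [26:24] rd=2 = r2
  [23:0] imm=1602259 = $1602259
off 0x08: read 9c b6 91 a6 as little → 0xa691b69c
  opcode bits[31:27]=0x14: movi/RI
  [26:24] rd=6 = r6
  [23:0] imm=9549468 = $9549468
off 0x0c: read f4 ff ff bf as little → 0xbffffff4
  opcode bits[31:27]=0x17: jmp/J
  [26:0] imm=134217716 (s27→-12) = $-12
off 0x10: read 00 00 60 2b as little → 0x2b600000
  opcode bits[31:27]=0x5: or/RR
  [26:24] rd=3 = r3
  [23:21] rs=3 = r3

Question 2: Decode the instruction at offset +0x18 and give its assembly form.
sw r5, r6

+0x18: 00 00 c0 05 ⇒ word 0x05c00000 (little)
  op=0x05c00000>>27=0x0 ⇒ sw (RR)
  [26:24] rd=5 = r5
  [23:21] rs=6 = r6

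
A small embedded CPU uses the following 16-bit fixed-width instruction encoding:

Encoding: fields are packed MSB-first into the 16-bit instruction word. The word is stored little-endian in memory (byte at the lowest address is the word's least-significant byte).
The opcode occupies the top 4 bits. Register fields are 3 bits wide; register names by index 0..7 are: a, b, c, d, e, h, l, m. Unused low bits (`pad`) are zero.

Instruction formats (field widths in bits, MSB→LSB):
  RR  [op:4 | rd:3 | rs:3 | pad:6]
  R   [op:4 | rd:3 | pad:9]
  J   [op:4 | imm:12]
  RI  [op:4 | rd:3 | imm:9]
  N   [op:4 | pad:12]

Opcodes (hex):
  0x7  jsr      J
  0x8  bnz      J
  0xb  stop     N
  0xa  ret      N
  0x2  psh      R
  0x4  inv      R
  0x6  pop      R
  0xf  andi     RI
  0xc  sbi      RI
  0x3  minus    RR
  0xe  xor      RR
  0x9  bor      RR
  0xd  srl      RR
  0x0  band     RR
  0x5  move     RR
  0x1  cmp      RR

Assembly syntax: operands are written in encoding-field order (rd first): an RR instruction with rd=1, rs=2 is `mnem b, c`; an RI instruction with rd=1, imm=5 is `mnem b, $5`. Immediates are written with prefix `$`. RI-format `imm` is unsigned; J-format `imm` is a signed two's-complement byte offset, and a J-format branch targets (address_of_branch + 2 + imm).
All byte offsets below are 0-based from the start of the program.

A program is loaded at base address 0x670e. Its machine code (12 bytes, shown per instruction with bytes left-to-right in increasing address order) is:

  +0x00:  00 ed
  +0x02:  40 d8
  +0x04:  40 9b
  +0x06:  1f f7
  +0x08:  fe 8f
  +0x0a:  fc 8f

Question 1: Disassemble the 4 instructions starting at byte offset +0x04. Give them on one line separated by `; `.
bor h, h; andi d, $287; bnz $-2; bnz $-4

+0x04: 40 9b ⇒ word 0x9b40 (little)
  op=0x9b40>>12=0x9 ⇒ bor (RR)
  rd: (w>>9)&0x7=0x5 → h
  rs: (w>>6)&0x7=0x5 → h
+0x06: 1f f7 ⇒ word 0xf71f (little)
  op=0xf71f>>12=0xf ⇒ andi (RI)
  rd: (w>>9)&0x7=0x3 → d
  imm: (w>>0)&0x1ff=0x11f → $287
+0x08: fe 8f ⇒ word 0x8ffe (little)
  op=0x8ffe>>12=0x8 ⇒ bnz (J)
  imm: (w>>0)&0xfff=0xffe (s12→-2) → $-2
+0x0a: fc 8f ⇒ word 0x8ffc (little)
  op=0x8ffc>>12=0x8 ⇒ bnz (J)
  imm: (w>>0)&0xfff=0xffc (s12→-4) → $-4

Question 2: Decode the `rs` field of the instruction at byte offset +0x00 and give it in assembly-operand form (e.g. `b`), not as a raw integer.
+0x00: 00 ed ⇒ word 0xed00 (little)
  op=0xed00>>12=0xe ⇒ xor (RR)
  rd@[11:9]=0x6 ⇒ l
  rs@[8:6]=0x4 ⇒ e

e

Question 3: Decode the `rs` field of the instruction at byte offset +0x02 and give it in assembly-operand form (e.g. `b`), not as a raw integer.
b

+0x02: 40 d8 ⇒ word 0xd840 (little)
  top 4b → 0xd → srl [RR]
  rd@[11:9]=0x4 ⇒ e
  rs@[8:6]=0x1 ⇒ b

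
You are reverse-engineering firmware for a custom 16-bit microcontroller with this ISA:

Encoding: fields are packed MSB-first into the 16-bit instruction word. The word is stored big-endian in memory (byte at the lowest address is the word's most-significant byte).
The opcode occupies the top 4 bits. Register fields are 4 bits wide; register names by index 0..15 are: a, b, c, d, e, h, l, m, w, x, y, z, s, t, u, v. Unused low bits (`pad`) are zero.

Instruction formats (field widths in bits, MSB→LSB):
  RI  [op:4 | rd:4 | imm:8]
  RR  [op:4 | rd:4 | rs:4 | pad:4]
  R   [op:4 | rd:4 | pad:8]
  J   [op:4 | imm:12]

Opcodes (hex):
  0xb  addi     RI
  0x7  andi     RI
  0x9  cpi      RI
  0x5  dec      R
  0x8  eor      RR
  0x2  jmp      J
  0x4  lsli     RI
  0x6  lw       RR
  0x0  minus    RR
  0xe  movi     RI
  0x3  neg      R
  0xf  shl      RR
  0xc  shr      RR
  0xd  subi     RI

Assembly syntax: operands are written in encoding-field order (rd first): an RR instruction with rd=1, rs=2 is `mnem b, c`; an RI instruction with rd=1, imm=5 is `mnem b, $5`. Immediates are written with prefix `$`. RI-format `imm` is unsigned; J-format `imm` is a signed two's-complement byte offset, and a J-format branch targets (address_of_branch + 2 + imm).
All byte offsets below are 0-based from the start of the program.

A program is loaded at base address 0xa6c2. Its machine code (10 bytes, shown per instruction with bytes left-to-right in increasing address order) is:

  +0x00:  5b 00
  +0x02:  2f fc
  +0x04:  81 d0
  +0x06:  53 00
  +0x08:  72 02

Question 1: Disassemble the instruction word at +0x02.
jmp $-4

[02] 2f fc → 0x2ffc
  top 4b → 0x2 → jmp [J]
  imm@[11:0]=0xffc (s12→-4) ⇒ $-4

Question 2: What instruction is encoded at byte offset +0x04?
eor b, t

@+04  big-endian(81 d0) = 0x81d0
  opcode bits[15:12]=0x8: eor/RR
  rd: (w>>8)&0xf=0x1 → b
  rs: (w>>4)&0xf=0xd → t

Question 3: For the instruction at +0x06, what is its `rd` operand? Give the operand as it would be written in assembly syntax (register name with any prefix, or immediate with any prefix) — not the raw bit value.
d

[06] 53 00 → 0x5300
  top 4b → 0x5 → dec [R]
  rd@[11:8]=0x3 ⇒ d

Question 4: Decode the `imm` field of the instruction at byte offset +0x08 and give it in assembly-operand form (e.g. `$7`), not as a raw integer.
@+08  big-endian(72 02) = 0x7202
  top 4b → 0x7 → andi [RI]
  [11:8] rd=2 = c
  [7:0] imm=2 = $2

$2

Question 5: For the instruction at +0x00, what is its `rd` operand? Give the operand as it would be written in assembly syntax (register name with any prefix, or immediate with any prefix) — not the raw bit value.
+0x00: 5b 00 ⇒ word 0x5b00 (big)
  opcode bits[15:12]=0x5: dec/R
  [11:8] rd=11 = z

z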